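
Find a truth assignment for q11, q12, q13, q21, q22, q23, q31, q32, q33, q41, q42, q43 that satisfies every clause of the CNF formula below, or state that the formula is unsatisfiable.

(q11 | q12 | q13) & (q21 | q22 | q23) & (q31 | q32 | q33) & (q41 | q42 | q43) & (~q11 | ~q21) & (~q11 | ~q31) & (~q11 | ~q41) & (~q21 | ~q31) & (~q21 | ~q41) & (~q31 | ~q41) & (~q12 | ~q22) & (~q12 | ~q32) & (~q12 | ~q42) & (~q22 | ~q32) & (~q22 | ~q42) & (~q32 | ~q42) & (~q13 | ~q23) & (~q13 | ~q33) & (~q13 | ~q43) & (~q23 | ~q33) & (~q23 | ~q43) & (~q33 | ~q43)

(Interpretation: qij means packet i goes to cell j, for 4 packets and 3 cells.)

UNSATISFIABLE

Case q11 = 0:
Case q12 = 1:
The clause (~q22) is unit, so q22 = 0.
The clause (~q32) is unit, so q32 = 0.
The clause (~q42) is unit, so q42 = 0.
Case q21 = 1:
The clause (~q31) is unit, so q31 = 0.
The clause (q33) is unit, so q33 = 1.
The clause (~q41) is unit, so q41 = 0.
The clause (q43) is unit, so q43 = 1.
Now (~q43) is unsatisfied and unit — conflict.
Undo q21 and try q21 = 0.
The clause (q23) is unit, so q23 = 1.
The clause (~q13) is unit, so q13 = 0.
The clause (~q33) is unit, so q33 = 0.
The clause (q31) is unit, so q31 = 1.
The clause (~q41) is unit, so q41 = 0.
The clause (q43) is unit, so q43 = 1.
Now (~q43) is unsatisfied and unit — conflict.
Either choice for q21 ends in contradiction.
Undo q12 and try q12 = 0.
The clause (q13) is unit, so q13 = 1.
The clause (~q23) is unit, so q23 = 0.
The clause (~q33) is unit, so q33 = 0.
The clause (~q43) is unit, so q43 = 0.
Case q21 = 1:
The clause (~q31) is unit, so q31 = 0.
The clause (q32) is unit, so q32 = 1.
The clause (~q41) is unit, so q41 = 0.
The clause (q42) is unit, so q42 = 1.
Now (~q42) is unsatisfied and unit — conflict.
Undo q21 and try q21 = 0.
The clause (q22) is unit, so q22 = 1.
The clause (~q32) is unit, so q32 = 0.
The clause (q31) is unit, so q31 = 1.
The clause (~q41) is unit, so q41 = 0.
The clause (q42) is unit, so q42 = 1.
Now (~q42) is unsatisfied and unit — conflict.
Either choice for q21 ends in contradiction.
Either choice for q12 ends in contradiction.
Undo q11 and try q11 = 1.
The clause (~q21) is unit, so q21 = 0.
The clause (~q31) is unit, so q31 = 0.
The clause (~q41) is unit, so q41 = 0.
Case q22 = 1:
The clause (~q12) is unit, so q12 = 0.
The clause (~q32) is unit, so q32 = 0.
The clause (q33) is unit, so q33 = 1.
The clause (~q42) is unit, so q42 = 0.
The clause (q43) is unit, so q43 = 1.
Now (~q43) is unsatisfied and unit — conflict.
Undo q22 and try q22 = 0.
The clause (q23) is unit, so q23 = 1.
The clause (~q13) is unit, so q13 = 0.
The clause (~q33) is unit, so q33 = 0.
The clause (q32) is unit, so q32 = 1.
The clause (~q12) is unit, so q12 = 0.
The clause (~q42) is unit, so q42 = 0.
The clause (q43) is unit, so q43 = 1.
Now (~q43) is unsatisfied and unit — conflict.
Either choice for q22 ends in contradiction.
Either choice for q11 ends in contradiction.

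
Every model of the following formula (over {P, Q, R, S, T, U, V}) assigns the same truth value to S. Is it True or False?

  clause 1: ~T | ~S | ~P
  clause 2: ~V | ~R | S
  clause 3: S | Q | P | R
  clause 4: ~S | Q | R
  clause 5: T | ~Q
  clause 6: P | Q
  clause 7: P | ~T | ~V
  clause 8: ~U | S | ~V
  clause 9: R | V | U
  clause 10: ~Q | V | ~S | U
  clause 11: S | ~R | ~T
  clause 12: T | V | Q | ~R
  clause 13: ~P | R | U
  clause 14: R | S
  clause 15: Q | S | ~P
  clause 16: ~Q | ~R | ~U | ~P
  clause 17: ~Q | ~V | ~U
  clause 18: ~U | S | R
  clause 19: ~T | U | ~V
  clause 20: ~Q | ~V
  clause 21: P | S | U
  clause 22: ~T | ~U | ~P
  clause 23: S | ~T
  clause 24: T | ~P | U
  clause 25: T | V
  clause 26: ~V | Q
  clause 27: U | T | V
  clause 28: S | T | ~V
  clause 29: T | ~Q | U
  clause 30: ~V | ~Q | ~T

Suppose S = 0.
(R) alone gives R = 1.
(~V) alone gives V = 0.
(~T) alone gives T = 0.
But (T) is also a unit clause — contradiction.
So every satisfying assignment has S = True.

True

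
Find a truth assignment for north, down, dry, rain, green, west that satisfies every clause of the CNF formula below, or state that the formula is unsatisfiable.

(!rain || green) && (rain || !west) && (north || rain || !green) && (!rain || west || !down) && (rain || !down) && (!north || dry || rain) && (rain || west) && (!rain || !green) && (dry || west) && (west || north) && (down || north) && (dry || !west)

Case rain = false:
Unit clause (!west) forces west = false.
But (west) is also a unit clause — contradiction.
That branch fails; take rain = true instead.
Unit clause (green) forces green = true.
But (!green) is also a unit clause — contradiction.
Both values of rain lead to a conflict.

UNSATISFIABLE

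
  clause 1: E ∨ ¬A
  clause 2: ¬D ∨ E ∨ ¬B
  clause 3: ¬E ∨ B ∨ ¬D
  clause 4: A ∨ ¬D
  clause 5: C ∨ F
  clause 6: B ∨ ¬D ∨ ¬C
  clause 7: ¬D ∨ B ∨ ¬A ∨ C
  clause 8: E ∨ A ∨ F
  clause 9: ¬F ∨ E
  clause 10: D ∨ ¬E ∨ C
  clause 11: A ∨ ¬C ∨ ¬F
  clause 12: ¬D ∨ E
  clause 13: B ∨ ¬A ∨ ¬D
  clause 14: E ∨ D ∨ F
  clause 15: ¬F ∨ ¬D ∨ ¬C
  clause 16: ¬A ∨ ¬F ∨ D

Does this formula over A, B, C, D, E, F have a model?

Branch on E: set E = True.
Branch on B: set B = False.
From the singleton clause (¬D), D = False.
From the singleton clause (C), C = True.
Branch on A: set A = True.
From the singleton clause (¬F), F = False.
All clauses are satisfied.
A satisfying assignment: A ↦ True; B ↦ False; C ↦ True; D ↦ False; E ↦ True; F ↦ False.

Yes, satisfiable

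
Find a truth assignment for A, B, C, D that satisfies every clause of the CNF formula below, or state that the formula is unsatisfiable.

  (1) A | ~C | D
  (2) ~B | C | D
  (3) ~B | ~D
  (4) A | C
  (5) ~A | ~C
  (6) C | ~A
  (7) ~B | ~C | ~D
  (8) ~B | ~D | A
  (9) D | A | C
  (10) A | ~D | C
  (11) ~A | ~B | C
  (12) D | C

Try B = 0.
Try A = 0.
From the singleton clause (C), C = 1.
From the singleton clause (D), D = 1.
All clauses are satisfied.

A: 0,  B: 0,  C: 1,  D: 1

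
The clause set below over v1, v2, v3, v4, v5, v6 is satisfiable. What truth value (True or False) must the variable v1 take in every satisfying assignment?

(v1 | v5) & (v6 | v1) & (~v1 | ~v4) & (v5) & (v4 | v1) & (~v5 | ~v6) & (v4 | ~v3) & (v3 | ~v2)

True

Suppose v1 = 0.
From the singleton clause (v5), v5 = 1.
From the singleton clause (v6), v6 = 1.
Now (~v6) is unsatisfied and unit — conflict.
So every satisfying assignment has v1 = True.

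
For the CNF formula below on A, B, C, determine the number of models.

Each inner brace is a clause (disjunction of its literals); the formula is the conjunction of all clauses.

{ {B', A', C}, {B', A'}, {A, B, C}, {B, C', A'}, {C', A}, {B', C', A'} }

2

There are 2^3 = 8 truth assignments over (A, B, C).
Split on C. With C = 1, the clauses containing C are satisfied and C' drops from the rest; 0 of the 2^2 = 4 assignments to the other variables satisfy what remains.
With C = 0, by the same count on the reduced clause set, 2 assignments work.
Total: 0 + 2 = 2.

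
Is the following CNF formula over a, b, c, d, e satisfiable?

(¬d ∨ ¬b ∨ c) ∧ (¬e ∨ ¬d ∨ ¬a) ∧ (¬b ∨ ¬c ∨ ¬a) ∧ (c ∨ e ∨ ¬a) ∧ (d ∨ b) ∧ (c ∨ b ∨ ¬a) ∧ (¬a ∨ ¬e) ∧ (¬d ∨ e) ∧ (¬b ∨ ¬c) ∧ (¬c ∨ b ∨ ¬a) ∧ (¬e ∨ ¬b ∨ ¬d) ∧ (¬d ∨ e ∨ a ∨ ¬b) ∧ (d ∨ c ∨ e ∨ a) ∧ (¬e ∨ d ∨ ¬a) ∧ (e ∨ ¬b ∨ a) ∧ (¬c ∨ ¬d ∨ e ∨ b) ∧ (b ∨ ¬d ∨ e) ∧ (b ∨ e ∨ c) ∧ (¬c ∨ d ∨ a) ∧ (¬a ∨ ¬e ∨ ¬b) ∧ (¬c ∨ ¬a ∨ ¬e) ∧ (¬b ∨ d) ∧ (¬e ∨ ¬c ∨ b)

Try d = True.
Unit clause (e) forces e = True.
Unit clause (¬a) forces a = False.
Unit clause (¬b) forces b = False.
Unit clause (¬c) forces c = False.
This assignment satisfies each clause.
A satisfying assignment: a=False; b=False; c=False; d=True; e=True.

Satisfiable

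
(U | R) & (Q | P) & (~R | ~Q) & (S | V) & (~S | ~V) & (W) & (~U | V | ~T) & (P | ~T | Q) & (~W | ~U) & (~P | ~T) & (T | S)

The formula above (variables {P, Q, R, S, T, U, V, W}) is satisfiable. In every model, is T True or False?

Suppose T = 1.
Unit clause (W) forces W = 1.
Unit clause (~U) forces U = 0.
Unit clause (R) forces R = 1.
Unit clause (~Q) forces Q = 0.
Unit clause (P) forces P = 1.
That conflicts with the unit clause (~P).
So every satisfying assignment has T = False.

False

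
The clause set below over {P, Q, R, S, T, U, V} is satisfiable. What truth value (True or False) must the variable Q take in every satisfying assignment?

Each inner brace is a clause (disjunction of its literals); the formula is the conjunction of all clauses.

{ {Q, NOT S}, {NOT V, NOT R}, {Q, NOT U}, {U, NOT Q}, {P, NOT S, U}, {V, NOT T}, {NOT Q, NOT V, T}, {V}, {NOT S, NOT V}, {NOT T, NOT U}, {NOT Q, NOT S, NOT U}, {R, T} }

False

Suppose Q = true.
Unit clause (U) forces U = true.
Unit clause (V) forces V = true.
Unit clause (NOT R) forces R = false.
Unit clause (T) forces T = true.
Now (NOT T) is unsatisfied and unit — conflict.
So every satisfying assignment has Q = False.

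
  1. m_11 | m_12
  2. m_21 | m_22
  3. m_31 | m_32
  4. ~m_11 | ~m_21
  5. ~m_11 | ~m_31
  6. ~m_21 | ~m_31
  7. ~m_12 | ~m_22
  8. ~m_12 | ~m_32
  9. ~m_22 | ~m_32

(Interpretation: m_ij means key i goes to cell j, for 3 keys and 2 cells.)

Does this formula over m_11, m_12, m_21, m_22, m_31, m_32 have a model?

Unsatisfiable

Suppose m_11 = 1.
(~m_21) alone gives m_21 = 0.
(m_22) alone gives m_22 = 1.
(~m_31) alone gives m_31 = 0.
(m_32) alone gives m_32 = 1.
Now (~m_32) is unsatisfied and unit — conflict.
Undo m_11 and try m_11 = 0.
(m_12) alone gives m_12 = 1.
(~m_22) alone gives m_22 = 0.
(m_21) alone gives m_21 = 1.
(~m_31) alone gives m_31 = 0.
(m_32) alone gives m_32 = 1.
Now (~m_32) is unsatisfied and unit — conflict.
Both values of m_11 lead to a conflict.
No assignment satisfies every clause.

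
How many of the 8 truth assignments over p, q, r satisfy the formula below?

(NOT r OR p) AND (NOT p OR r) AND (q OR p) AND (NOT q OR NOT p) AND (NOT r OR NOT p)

There are 2^3 = 8 truth assignments over (p, q, r).
Check each against the 5 clauses (columns in the order p, q, r):
  F F F  ✗ fails (q OR p)
  F F T  ✗ fails (NOT r OR p)
  F T F  ✓ satisfies all
  F T T  ✗ fails (NOT r OR p)
  T F F  ✗ fails (NOT p OR r)
  T F T  ✗ fails (NOT r OR NOT p)
  T T F  ✗ fails (NOT p OR r)
  T T T  ✗ fails (NOT q OR NOT p)
1 of the 8 rows is a model.

1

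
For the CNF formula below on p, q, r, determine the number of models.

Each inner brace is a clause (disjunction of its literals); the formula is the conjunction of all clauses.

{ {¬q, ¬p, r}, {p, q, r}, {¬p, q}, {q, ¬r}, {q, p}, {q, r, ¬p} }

3

There are 2^3 = 8 truth assignments over (p, q, r).
Split on q. With q = True, the clauses containing q are satisfied and ¬q drops from the rest; 3 of the 2^2 = 4 assignments to the other variables satisfy what remains.
With q = False, by the same count on the reduced clause set, 0 assignments work.
(One model: p=F, q=T, r=F.)
Total: 3 + 0 = 3.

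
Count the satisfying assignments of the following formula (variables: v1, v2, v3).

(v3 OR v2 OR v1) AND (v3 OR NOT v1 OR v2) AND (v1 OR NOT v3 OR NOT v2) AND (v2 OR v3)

5

There are 2^3 = 8 truth assignments over (v1, v2, v3).
Split on v1. With v1 = true, the clauses containing v1 are satisfied and NOT v1 drops from the rest; 3 of the 2^2 = 4 assignments to the other variables satisfy what remains.
With v1 = false, by the same count on the reduced clause set, 2 assignments work.
(One model: v1=F, v2=F, v3=T.)
Total: 3 + 2 = 5.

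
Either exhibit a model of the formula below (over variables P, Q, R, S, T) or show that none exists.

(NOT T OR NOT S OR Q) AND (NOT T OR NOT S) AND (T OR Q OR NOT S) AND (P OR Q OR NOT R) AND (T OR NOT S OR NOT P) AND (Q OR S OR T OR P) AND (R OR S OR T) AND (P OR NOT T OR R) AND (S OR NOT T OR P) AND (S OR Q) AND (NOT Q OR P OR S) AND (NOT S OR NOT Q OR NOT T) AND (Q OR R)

P=true,  Q=true,  R=false,  S=false,  T=true

Suppose T = true.
(NOT S) alone gives S = false.
(P) alone gives P = true.
(Q) alone gives Q = true.
Every clause is now satisfied; R is unconstrained.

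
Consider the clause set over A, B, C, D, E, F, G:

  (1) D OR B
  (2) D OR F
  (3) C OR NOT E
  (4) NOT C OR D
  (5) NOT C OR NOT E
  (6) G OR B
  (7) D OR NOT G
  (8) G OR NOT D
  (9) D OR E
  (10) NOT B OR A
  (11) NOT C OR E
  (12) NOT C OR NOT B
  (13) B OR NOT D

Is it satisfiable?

Branch on D: set D = true.
(G) alone gives G = true.
(B) alone gives B = true.
(A) alone gives A = true.
(NOT C) alone gives C = false.
(NOT E) alone gives E = false.
No clause remains; F is free.
A satisfying assignment: A=true,  B=true,  C=false,  D=true,  E=false,  F=false,  G=true.

Yes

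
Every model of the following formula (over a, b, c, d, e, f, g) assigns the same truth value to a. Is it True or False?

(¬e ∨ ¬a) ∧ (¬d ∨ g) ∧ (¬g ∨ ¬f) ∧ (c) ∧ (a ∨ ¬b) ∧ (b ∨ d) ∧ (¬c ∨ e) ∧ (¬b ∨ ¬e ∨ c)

Suppose a = True.
From the singleton clause (¬e), e = False.
From the singleton clause (c), c = True.
Now (¬c) is unsatisfied and unit — conflict.
So every satisfying assignment has a = False.

False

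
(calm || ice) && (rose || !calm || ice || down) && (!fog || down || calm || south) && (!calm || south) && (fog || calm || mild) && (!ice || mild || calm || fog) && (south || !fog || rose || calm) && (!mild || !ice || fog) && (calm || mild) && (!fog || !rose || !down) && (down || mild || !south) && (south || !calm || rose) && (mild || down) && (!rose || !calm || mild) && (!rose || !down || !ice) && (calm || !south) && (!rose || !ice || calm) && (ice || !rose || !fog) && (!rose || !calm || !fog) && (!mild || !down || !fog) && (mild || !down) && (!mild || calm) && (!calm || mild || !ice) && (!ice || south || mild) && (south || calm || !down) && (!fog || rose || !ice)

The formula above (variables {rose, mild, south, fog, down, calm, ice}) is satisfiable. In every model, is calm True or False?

True

Suppose calm = false.
From the singleton clause (ice), ice = true.
From the singleton clause (mild), mild = true.
That conflicts with the unit clause (!mild).
So every satisfying assignment has calm = True.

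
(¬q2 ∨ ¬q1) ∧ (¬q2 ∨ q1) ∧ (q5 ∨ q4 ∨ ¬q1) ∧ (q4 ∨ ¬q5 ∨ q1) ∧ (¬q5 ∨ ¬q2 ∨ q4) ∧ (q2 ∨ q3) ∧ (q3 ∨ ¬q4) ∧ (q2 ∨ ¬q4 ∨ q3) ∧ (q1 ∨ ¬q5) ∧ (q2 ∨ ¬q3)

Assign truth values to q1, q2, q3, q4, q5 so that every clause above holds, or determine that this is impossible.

Try q2 = False.
(q3) alone gives q3 = True.
But (¬q3) is also a unit clause — contradiction.
That branch fails; take q2 = True instead.
(¬q1) alone gives q1 = False.
But (q1) is also a unit clause — contradiction.
Neither q2 = True nor q2 = False works.

UNSATISFIABLE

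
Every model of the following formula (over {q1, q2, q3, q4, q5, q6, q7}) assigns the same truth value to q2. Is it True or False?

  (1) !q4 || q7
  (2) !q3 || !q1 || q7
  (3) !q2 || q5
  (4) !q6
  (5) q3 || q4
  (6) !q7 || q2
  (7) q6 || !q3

True

Suppose q2 = false.
The clause (!q6) is unit, so q6 = false.
The clause (!q7) is unit, so q7 = false.
The clause (!q4) is unit, so q4 = false.
The clause (q3) is unit, so q3 = true.
That conflicts with the unit clause (!q3).
So every satisfying assignment has q2 = True.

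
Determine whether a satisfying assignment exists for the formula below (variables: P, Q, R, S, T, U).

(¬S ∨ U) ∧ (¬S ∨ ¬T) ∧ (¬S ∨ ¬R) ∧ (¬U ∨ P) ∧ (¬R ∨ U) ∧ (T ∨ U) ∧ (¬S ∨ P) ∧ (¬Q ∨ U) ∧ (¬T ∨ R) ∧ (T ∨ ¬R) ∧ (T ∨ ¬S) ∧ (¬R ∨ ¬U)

Suppose S = False.
Suppose U = True.
(P) alone gives P = True.
(¬R) alone gives R = False.
(¬T) alone gives T = False.
Every clause is now satisfied; Q is unconstrained.
A satisfying assignment: P ↦ True; Q ↦ False; R ↦ False; S ↦ False; T ↦ False; U ↦ True.

Yes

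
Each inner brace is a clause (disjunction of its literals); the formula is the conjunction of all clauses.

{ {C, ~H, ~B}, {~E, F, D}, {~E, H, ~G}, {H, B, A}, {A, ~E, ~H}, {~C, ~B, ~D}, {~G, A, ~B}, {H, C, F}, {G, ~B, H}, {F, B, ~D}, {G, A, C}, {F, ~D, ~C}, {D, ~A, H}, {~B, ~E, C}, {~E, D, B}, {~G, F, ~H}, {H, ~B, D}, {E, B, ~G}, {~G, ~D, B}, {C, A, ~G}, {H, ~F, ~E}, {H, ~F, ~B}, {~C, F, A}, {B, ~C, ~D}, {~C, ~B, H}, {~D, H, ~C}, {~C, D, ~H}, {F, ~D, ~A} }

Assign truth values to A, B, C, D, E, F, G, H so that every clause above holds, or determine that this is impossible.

Suppose C = 0.
Suppose H = 1.
The clause (~B) is unit, so B = 0.
Suppose A = 1.
Suppose F = 1.
Suppose E = 0.
The clause (~G) is unit, so G = 0.
No clause remains; D is free.

A ↦ 1, B ↦ 0, C ↦ 0, D ↦ 1, E ↦ 0, F ↦ 1, G ↦ 0, H ↦ 1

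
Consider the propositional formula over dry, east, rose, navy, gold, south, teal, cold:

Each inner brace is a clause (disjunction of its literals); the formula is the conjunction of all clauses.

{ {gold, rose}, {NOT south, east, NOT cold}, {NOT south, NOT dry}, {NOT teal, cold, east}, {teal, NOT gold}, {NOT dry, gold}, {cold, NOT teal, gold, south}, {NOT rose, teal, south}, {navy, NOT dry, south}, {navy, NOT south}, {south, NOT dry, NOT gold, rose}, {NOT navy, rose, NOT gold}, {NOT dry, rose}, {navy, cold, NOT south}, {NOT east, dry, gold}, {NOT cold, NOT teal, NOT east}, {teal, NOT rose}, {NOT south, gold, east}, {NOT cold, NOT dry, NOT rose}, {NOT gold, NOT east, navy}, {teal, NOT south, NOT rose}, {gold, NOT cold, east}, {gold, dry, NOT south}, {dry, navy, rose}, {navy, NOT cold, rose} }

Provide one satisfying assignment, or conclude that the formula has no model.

dry=false, east=false, rose=true, navy=false, gold=true, south=false, teal=true, cold=true

Branch on gold: set gold = true.
(teal) alone gives teal = true.
Branch on south: set south = false.
Branch on cold: set cold = true.
(NOT east) alone gives east = false.
Branch on navy: set navy = false.
(NOT dry) alone gives dry = false.
(rose) alone gives rose = true.
This assignment satisfies each clause.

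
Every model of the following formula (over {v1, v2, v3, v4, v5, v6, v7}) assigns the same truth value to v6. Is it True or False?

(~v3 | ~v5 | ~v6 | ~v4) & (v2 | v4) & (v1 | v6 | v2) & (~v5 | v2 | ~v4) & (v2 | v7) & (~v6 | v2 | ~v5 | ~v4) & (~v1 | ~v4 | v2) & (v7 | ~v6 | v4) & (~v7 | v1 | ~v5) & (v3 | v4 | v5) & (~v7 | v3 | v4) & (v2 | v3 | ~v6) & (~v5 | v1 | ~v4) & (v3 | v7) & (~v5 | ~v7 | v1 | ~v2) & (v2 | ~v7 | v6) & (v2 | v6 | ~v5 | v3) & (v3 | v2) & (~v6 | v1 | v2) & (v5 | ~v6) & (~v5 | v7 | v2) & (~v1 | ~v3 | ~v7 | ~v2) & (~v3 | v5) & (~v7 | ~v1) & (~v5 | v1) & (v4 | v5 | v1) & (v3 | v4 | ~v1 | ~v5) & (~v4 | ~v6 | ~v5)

Suppose v6 = 1.
From the singleton clause (v5), v5 = 1.
From the singleton clause (v1), v1 = 1.
From the singleton clause (~v7), v7 = 0.
From the singleton clause (v2), v2 = 1.
From the singleton clause (v4), v4 = 1.
That conflicts with the unit clause (~v4).
So every satisfying assignment has v6 = False.

False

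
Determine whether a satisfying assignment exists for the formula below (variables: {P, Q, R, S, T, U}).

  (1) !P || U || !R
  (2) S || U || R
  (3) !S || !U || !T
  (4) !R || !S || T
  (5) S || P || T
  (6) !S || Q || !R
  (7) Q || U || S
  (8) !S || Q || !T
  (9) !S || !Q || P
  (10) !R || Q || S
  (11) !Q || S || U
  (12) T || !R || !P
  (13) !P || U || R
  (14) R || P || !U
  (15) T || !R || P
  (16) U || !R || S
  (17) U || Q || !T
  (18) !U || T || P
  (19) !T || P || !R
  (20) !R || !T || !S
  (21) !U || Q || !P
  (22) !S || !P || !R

Satisfiable

Branch on P: set P = true.
Branch on U: set U = true.
Unit clause (Q) forces Q = true.
Branch on S: set S = false.
Branch on T: set T = false.
Unit clause (!R) forces R = false.
This assignment satisfies each clause.
A satisfying assignment: P=true; Q=true; R=false; S=false; T=false; U=true.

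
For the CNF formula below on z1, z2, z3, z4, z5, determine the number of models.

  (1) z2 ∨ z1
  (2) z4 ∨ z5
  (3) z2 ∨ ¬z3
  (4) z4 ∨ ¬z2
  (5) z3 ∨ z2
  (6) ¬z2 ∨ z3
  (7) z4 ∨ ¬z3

There are 2^5 = 32 truth assignments over (z1, z2, z3, z4, z5).
Split on z1. With z1 = True, the clauses containing z1 are satisfied and ¬z1 drops from the rest; 2 of the 2^4 = 16 assignments to the other variables satisfy what remains.
With z1 = False, by the same count on the reduced clause set, 2 assignments work.
(One model: z1=F, z2=T, z3=T, z4=T, z5=F.)
Total: 2 + 2 = 4.

4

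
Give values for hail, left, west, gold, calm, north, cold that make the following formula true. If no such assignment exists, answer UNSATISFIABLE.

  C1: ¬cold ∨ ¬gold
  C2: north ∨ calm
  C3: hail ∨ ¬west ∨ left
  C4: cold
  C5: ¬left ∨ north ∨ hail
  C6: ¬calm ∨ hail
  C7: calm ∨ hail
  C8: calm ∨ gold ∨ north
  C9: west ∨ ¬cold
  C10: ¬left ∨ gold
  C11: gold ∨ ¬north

hail ↦ True; left ↦ False; west ↦ True; gold ↦ False; calm ↦ True; north ↦ False; cold ↦ True

Unit clause (cold) forces cold = True.
Unit clause (¬gold) forces gold = False.
Unit clause (west) forces west = True.
Unit clause (¬left) forces left = False.
Unit clause (hail) forces hail = True.
Unit clause (¬north) forces north = False.
Unit clause (calm) forces calm = True.
All clauses are satisfied.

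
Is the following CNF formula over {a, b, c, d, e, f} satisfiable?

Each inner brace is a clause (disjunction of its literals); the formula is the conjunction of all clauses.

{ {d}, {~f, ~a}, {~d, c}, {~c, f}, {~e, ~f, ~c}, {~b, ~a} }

Yes, satisfiable

Unit clause (d) forces d = 1.
Unit clause (c) forces c = 1.
Unit clause (f) forces f = 1.
Unit clause (~a) forces a = 0.
Unit clause (~e) forces e = 0.
All clauses hold; b can take either value.
A satisfying assignment: a: 0; b: 1; c: 1; d: 1; e: 0; f: 1.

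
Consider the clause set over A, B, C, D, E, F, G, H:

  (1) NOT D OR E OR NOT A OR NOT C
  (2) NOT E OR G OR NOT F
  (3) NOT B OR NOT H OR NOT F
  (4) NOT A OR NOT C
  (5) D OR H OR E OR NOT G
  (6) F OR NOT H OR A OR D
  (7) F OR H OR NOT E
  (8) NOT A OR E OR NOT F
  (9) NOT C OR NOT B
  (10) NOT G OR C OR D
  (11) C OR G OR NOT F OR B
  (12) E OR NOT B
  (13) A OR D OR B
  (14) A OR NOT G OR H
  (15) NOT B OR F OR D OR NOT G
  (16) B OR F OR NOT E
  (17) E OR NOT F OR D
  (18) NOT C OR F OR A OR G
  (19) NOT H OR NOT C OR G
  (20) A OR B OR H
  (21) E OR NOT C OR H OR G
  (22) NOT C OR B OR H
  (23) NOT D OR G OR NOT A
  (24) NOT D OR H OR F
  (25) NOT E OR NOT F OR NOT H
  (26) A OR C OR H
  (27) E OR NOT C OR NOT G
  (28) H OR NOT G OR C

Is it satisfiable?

Satisfiable

Case A = false:
Case C = false:
The clause (H) is unit, so H = true.
Case B = false:
The clause (D) is unit, so D = true.
Case G = true:
Case F = true:
The clause (NOT E) is unit, so E = false.
This assignment satisfies each clause.
A satisfying assignment: A=false, B=false, C=false, D=true, E=false, F=true, G=true, H=true.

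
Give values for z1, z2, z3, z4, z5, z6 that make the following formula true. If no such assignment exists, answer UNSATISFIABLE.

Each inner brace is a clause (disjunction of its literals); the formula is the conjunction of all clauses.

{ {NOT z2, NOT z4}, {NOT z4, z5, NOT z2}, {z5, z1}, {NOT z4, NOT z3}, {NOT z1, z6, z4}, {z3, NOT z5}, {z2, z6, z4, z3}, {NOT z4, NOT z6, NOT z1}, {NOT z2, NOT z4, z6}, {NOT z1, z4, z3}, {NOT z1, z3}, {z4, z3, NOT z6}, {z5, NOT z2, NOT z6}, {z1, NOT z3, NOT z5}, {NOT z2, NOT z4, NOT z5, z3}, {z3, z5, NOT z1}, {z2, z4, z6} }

Try z2 = false.
Try z5 = false.
Unit clause (z1) forces z1 = true.
Unit clause (z3) forces z3 = true.
Unit clause (NOT z4) forces z4 = false.
Unit clause (z6) forces z6 = true.
This assignment satisfies each clause.

z1=true; z2=false; z3=true; z4=false; z5=false; z6=true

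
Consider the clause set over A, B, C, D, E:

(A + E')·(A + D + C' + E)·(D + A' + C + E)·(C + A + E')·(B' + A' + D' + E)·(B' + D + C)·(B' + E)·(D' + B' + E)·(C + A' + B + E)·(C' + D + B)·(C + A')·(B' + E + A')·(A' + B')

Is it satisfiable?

Suppose A = 0.
Unit clause (E') forces E = 0.
Unit clause (B') forces B = 0.
Suppose D = 1.
No clause remains; C is free.
A satisfying assignment: A=0; B=0; C=1; D=1; E=0.

Yes, satisfiable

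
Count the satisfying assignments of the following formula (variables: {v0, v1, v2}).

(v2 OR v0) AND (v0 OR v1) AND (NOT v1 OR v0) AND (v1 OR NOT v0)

There are 2^3 = 8 truth assignments over (v0, v1, v2).
Split on v1. With v1 = true, the clauses containing v1 are satisfied and NOT v1 drops from the rest; 2 of the 2^2 = 4 assignments to the other variables satisfy what remains.
With v1 = false, by the same count on the reduced clause set, 0 assignments work.
Total: 2 + 0 = 2.

2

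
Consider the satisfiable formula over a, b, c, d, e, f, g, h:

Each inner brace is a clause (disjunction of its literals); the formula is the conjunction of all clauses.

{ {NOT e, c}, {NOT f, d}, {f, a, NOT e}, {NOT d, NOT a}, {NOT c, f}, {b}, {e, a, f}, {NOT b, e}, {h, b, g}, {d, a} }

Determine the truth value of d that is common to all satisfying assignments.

True

Suppose d = false.
(NOT f) alone gives f = false.
(NOT c) alone gives c = false.
(NOT e) alone gives e = false.
(b) alone gives b = true.
But (NOT b) is also a unit clause — contradiction.
So every satisfying assignment has d = True.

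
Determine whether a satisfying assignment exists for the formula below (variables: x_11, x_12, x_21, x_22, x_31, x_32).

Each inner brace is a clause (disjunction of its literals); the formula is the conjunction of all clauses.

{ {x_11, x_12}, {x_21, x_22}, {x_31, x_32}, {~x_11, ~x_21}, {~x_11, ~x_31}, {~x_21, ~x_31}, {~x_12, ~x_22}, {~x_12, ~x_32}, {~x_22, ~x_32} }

Unsatisfiable

Case x_11 = 1:
From the singleton clause (~x_21), x_21 = 0.
From the singleton clause (x_22), x_22 = 1.
From the singleton clause (~x_31), x_31 = 0.
From the singleton clause (x_32), x_32 = 1.
But (~x_32) is also a unit clause — contradiction.
Backtrack on x_11: now try x_11 = 0.
From the singleton clause (x_12), x_12 = 1.
From the singleton clause (~x_22), x_22 = 0.
From the singleton clause (x_21), x_21 = 1.
From the singleton clause (~x_31), x_31 = 0.
From the singleton clause (x_32), x_32 = 1.
But (~x_32) is also a unit clause — contradiction.
Neither x_11 = 1 nor x_11 = 0 works.
No assignment satisfies every clause.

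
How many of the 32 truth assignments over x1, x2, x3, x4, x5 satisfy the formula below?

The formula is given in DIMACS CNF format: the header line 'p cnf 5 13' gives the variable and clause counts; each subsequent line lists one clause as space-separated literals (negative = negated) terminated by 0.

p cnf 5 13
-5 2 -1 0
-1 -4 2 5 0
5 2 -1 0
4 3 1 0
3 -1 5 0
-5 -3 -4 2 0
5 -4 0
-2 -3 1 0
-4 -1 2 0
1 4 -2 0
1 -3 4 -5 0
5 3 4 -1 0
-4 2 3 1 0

There are 2^5 = 32 truth assignments over (x1, x2, x3, x4, x5).
Split on x2. With x2 = True, the clauses containing x2 are satisfied and ¬x2 drops from the rest; 6 of the 2^4 = 16 assignments to the other variables satisfy what remains.
With x2 = False, by the same count on the reduced clause set, 1 assignment works.
Total: 6 + 1 = 7.

7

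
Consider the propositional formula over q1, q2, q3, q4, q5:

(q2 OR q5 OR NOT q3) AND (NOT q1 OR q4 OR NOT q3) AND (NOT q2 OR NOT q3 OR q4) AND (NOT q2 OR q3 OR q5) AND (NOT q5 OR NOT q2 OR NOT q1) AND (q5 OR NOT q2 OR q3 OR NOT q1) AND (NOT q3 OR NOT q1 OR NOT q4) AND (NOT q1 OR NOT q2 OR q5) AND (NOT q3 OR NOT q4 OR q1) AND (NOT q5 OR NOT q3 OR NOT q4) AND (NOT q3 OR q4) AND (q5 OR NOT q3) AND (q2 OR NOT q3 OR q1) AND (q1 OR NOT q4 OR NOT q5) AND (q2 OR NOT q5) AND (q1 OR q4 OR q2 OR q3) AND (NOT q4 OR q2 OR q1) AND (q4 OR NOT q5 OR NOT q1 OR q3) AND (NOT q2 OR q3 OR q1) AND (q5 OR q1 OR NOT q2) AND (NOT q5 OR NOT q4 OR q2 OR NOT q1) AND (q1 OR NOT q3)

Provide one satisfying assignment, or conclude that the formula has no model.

q1=true,  q2=false,  q3=false,  q4=true,  q5=false

Suppose q3 = false.
Suppose q2 = false.
From the singleton clause (NOT q5), q5 = false.
Suppose q1 = true.
No clause remains; q4 is free.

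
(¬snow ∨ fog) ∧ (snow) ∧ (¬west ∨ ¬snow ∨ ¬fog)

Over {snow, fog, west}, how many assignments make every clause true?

1

There are 2^3 = 8 truth assignments over (snow, fog, west).
Check each against the 3 clauses (columns in the order snow, fog, west):
  F F F  ✗ fails (snow)
  F F T  ✗ fails (snow)
  F T F  ✗ fails (snow)
  F T T  ✗ fails (snow)
  T F F  ✗ fails (¬snow ∨ fog)
  T F T  ✗ fails (¬snow ∨ fog)
  T T F  ✓ satisfies all
  T T T  ✗ fails (¬west ∨ ¬snow ∨ ¬fog)
1 of the 8 rows is a model.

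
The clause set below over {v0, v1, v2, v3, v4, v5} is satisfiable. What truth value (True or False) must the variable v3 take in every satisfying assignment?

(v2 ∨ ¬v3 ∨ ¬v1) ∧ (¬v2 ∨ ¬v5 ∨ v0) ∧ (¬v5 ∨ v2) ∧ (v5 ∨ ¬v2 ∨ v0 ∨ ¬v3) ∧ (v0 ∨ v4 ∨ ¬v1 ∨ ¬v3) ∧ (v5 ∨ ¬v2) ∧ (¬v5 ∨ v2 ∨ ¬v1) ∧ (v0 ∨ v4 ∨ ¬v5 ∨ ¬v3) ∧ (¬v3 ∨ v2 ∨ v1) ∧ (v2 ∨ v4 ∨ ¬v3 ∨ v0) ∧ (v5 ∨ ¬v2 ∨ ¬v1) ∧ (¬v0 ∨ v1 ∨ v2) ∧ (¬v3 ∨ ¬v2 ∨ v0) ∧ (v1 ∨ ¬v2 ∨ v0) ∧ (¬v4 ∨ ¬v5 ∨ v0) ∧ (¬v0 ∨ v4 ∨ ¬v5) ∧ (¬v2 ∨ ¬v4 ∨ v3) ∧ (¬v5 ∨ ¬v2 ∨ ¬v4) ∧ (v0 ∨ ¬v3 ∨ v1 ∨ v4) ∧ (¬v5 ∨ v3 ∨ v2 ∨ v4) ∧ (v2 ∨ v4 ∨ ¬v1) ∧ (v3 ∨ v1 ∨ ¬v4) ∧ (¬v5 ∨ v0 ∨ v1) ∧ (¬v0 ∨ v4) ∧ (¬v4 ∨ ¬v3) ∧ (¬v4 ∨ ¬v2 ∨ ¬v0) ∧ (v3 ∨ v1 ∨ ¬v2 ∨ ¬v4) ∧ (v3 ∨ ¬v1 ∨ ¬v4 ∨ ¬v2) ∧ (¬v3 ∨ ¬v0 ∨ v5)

Suppose v3 = True.
From the singleton clause (¬v4), v4 = False.
From the singleton clause (¬v0), v0 = False.
From the singleton clause (¬v1), v1 = False.
That conflicts with the unit clause (v1).
So every satisfying assignment has v3 = False.

False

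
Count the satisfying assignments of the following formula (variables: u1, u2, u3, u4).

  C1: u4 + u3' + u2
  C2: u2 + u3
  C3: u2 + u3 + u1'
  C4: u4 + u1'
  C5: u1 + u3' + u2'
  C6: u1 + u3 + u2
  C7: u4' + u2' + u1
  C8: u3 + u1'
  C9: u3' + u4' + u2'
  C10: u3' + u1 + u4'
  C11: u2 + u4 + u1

There are 2^4 = 16 truth assignments over (u1, u2, u3, u4).
Split on u3. With u3 = 1, the clauses containing u3 are satisfied and u3' drops from the rest; 1 of the 2^3 = 8 assignments to the other variables satisfy what remains.
With u3 = 0, by the same count on the reduced clause set, 1 assignment works.
(One model: u1=F, u2=T, u3=F, u4=F.)
Total: 1 + 1 = 2.

2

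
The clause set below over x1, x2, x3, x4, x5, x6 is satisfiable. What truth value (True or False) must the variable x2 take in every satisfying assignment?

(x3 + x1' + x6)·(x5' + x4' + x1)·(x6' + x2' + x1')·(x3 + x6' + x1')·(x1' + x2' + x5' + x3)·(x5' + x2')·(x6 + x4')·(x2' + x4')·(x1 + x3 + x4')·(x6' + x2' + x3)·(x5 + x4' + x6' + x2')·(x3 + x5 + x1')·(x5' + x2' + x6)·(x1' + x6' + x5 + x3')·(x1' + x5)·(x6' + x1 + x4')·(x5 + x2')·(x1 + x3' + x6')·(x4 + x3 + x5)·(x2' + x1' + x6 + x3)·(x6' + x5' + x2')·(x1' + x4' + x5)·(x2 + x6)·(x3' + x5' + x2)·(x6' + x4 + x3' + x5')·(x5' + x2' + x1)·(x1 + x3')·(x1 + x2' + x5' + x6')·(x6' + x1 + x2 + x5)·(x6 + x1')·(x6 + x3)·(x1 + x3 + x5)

Suppose x2 = 1.
(x5') alone gives x5 = 0.
But (x5) is also a unit clause — contradiction.
So every satisfying assignment has x2 = False.

False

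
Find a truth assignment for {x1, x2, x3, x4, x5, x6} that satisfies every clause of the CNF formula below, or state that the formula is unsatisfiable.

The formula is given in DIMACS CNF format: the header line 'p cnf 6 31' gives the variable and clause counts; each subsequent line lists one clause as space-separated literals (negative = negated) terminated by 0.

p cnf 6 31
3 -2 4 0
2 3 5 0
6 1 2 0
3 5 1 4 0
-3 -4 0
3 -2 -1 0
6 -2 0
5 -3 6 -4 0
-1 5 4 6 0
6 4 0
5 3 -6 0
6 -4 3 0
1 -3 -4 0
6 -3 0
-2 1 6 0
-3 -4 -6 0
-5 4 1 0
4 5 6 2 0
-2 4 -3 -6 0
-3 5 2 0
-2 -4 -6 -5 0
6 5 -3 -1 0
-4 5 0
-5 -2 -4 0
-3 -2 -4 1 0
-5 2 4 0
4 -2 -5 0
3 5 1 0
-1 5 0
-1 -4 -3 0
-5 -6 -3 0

Try x3 = False.
Try x2 = False.
Unit clause (x5) forces x5 = True.
Unit clause (x4) forces x4 = True.
Unit clause (x6) forces x6 = True.
All clauses hold; x1 can take either value.

x1=False,  x2=False,  x3=False,  x4=True,  x5=True,  x6=True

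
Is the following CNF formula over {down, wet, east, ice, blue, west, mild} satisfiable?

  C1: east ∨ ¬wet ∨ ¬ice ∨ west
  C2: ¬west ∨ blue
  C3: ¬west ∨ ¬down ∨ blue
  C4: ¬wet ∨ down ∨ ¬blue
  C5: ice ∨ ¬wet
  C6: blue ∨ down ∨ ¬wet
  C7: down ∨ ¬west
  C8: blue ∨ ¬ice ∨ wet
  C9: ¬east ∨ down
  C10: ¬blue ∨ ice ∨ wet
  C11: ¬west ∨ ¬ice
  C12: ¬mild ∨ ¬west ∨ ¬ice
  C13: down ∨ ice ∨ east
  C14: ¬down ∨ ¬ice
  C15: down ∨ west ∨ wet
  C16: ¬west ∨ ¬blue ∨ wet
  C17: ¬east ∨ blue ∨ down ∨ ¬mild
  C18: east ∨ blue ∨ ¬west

Yes

Branch on west: set west = False.
Branch on ice: set ice = False.
From the singleton clause (¬wet), wet = False.
From the singleton clause (¬blue), blue = False.
From the singleton clause (down), down = True.
No clause remains; east, mild are free.
A satisfying assignment: down=True,  wet=False,  east=False,  ice=False,  blue=False,  west=False,  mild=False.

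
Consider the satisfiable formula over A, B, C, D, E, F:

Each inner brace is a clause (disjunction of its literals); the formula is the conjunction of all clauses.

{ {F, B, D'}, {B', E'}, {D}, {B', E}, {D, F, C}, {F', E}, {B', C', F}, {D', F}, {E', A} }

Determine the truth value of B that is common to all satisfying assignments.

Suppose B = 1.
(E') alone gives E = 0.
That conflicts with the unit clause (E).
So every satisfying assignment has B = False.

False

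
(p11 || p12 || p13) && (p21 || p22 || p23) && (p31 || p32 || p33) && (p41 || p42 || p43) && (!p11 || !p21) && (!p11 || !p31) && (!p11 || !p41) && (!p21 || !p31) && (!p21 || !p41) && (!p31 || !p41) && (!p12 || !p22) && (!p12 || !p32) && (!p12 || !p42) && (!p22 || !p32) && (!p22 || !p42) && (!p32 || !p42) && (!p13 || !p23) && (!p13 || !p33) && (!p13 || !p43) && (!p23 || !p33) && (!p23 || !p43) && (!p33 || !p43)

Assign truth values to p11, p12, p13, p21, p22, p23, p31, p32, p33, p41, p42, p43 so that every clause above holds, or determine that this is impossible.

Branch on p11: set p11 = false.
Branch on p12: set p12 = true.
From the singleton clause (!p22), p22 = false.
From the singleton clause (!p32), p32 = false.
From the singleton clause (!p42), p42 = false.
Branch on p21: set p21 = true.
From the singleton clause (!p31), p31 = false.
From the singleton clause (p33), p33 = true.
From the singleton clause (!p41), p41 = false.
From the singleton clause (p43), p43 = true.
Now (!p43) is unsatisfied and unit — conflict.
Undo p21 and try p21 = false.
From the singleton clause (p23), p23 = true.
From the singleton clause (!p13), p13 = false.
From the singleton clause (!p33), p33 = false.
From the singleton clause (p31), p31 = true.
From the singleton clause (!p41), p41 = false.
From the singleton clause (p43), p43 = true.
Now (!p43) is unsatisfied and unit — conflict.
Both values of p21 lead to a conflict.
Undo p12 and try p12 = false.
From the singleton clause (p13), p13 = true.
From the singleton clause (!p23), p23 = false.
From the singleton clause (!p33), p33 = false.
From the singleton clause (!p43), p43 = false.
Branch on p21: set p21 = true.
From the singleton clause (!p31), p31 = false.
From the singleton clause (p32), p32 = true.
From the singleton clause (!p41), p41 = false.
From the singleton clause (p42), p42 = true.
Now (!p42) is unsatisfied and unit — conflict.
Undo p21 and try p21 = false.
From the singleton clause (p22), p22 = true.
From the singleton clause (!p32), p32 = false.
From the singleton clause (p31), p31 = true.
From the singleton clause (!p41), p41 = false.
From the singleton clause (p42), p42 = true.
Now (!p42) is unsatisfied and unit — conflict.
Both values of p21 lead to a conflict.
Both values of p12 lead to a conflict.
Undo p11 and try p11 = true.
From the singleton clause (!p21), p21 = false.
From the singleton clause (!p31), p31 = false.
From the singleton clause (!p41), p41 = false.
Branch on p22: set p22 = true.
From the singleton clause (!p12), p12 = false.
From the singleton clause (!p32), p32 = false.
From the singleton clause (p33), p33 = true.
From the singleton clause (!p42), p42 = false.
From the singleton clause (p43), p43 = true.
Now (!p43) is unsatisfied and unit — conflict.
Undo p22 and try p22 = false.
From the singleton clause (p23), p23 = true.
From the singleton clause (!p13), p13 = false.
From the singleton clause (!p33), p33 = false.
From the singleton clause (p32), p32 = true.
From the singleton clause (!p12), p12 = false.
From the singleton clause (!p42), p42 = false.
From the singleton clause (p43), p43 = true.
Now (!p43) is unsatisfied and unit — conflict.
Both values of p22 lead to a conflict.
Both values of p11 lead to a conflict.

UNSATISFIABLE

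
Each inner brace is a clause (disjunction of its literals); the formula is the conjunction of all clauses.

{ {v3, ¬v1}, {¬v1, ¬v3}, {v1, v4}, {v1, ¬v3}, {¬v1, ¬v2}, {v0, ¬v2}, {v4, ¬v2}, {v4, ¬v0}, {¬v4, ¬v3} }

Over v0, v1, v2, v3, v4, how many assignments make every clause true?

3

There are 2^5 = 32 truth assignments over (v0, v1, v2, v3, v4).
Split on v4. With v4 = True, the clauses containing v4 are satisfied and ¬v4 drops from the rest; 3 of the 2^4 = 16 assignments to the other variables satisfy what remains.
With v4 = False, by the same count on the reduced clause set, 0 assignments work.
Total: 3 + 0 = 3.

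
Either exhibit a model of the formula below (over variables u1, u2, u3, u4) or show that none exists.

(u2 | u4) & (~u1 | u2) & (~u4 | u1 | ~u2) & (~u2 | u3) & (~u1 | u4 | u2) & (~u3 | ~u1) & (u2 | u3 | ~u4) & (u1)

From the singleton clause (u1), u1 = 1.
From the singleton clause (u2), u2 = 1.
From the singleton clause (u3), u3 = 1.
That conflicts with the unit clause (~u3).

UNSATISFIABLE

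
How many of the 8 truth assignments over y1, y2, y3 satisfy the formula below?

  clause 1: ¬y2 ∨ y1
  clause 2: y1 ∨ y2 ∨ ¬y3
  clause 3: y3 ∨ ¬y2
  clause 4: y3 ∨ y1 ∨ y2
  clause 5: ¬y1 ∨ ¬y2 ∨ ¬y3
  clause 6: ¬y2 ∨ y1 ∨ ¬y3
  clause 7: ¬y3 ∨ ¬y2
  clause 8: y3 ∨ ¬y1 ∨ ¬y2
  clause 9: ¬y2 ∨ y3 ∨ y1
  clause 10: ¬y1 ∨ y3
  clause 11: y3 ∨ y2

There are 2^3 = 8 truth assignments over (y1, y2, y3).
Split on y2. With y2 = True, the clauses containing y2 are satisfied and ¬y2 drops from the rest; 0 of the 2^2 = 4 assignments to the other variables satisfy what remains.
With y2 = False, by the same count on the reduced clause set, 1 assignment works.
(One model: y1=T, y2=F, y3=T.)
Total: 0 + 1 = 1.

1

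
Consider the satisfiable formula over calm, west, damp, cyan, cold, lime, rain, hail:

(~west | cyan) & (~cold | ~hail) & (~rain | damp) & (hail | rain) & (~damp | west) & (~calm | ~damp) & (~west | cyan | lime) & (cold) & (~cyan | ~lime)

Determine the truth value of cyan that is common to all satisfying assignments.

True

Suppose cyan = 0.
The clause (~west) is unit, so west = 0.
The clause (~damp) is unit, so damp = 0.
The clause (~rain) is unit, so rain = 0.
The clause (hail) is unit, so hail = 1.
The clause (~cold) is unit, so cold = 0.
Now (cold) is unsatisfied and unit — conflict.
So every satisfying assignment has cyan = True.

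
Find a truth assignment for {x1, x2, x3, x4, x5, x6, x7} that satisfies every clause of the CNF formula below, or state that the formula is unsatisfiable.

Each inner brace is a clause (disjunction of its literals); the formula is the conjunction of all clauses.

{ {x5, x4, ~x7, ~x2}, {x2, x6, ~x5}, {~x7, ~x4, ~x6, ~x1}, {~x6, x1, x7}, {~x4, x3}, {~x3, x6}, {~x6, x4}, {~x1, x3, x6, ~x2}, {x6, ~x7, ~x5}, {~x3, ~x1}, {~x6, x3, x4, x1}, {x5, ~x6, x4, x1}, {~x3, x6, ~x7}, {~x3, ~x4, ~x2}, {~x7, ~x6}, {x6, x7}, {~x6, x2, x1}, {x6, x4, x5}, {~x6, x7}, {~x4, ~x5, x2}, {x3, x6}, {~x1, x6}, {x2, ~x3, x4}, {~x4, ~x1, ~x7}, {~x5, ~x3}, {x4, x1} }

Try x4 = 0.
(~x6) alone gives x6 = 0.
(~x3) alone gives x3 = 0.
But (x3) is also a unit clause — contradiction.
So x4 must be the other value — set x4 = 1.
(x3) alone gives x3 = 1.
(x6) alone gives x6 = 1.
(~x1) alone gives x1 = 0.
(x7) alone gives x7 = 1.
But (~x7) is also a unit clause — contradiction.
Both values of x4 lead to a conflict.

UNSATISFIABLE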